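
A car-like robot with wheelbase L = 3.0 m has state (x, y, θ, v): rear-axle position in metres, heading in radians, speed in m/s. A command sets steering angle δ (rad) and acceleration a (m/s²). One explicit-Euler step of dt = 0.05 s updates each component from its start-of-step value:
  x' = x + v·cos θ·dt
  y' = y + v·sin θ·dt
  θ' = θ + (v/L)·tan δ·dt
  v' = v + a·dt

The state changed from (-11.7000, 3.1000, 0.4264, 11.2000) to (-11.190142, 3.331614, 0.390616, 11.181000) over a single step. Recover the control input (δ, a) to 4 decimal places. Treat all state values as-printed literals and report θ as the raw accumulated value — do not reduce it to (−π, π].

a = (v'−v)/dt = (-0.019000)/0.05 = -0.3800
Δθ = θ'−θ = -0.035784;  (v·dt/L) = 11.2000·0.05/3.0 = 0.186667
tan δ = Δθ·L/(v·dt) = -0.191700  →  δ = -0.1894

δ = -0.1894, a = -0.3800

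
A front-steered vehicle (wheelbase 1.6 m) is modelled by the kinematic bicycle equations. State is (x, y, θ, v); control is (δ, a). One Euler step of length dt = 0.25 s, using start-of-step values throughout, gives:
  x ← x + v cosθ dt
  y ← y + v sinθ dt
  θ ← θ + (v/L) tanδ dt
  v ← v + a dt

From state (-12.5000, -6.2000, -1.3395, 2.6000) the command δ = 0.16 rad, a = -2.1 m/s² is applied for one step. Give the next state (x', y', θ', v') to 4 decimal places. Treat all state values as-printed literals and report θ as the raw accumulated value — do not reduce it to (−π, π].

(-12.3510, -6.8327, -1.2739, 2.0750)

x' = -12.5000 + 2.6000·cos(-1.3395)·0.25 = -12.3510
y' = -6.2000 + 2.6000·sin(-1.3395)·0.25 = -6.8327
θ' = -1.3395 + (2.6000/1.6)·tan(0.16)·0.25 = -1.2739
v' = 2.6000 − 2.1000·0.25 = 2.0750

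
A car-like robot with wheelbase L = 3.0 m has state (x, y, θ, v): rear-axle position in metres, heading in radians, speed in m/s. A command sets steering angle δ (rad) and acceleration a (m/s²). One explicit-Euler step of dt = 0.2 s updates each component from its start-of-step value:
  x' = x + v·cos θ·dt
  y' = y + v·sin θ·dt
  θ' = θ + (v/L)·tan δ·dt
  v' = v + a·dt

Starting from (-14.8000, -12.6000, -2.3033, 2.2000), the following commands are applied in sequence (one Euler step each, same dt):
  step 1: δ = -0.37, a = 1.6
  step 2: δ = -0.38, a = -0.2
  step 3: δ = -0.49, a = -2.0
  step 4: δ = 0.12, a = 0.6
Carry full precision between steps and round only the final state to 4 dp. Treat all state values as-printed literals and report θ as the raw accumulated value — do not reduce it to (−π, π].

(-16.1639, -13.8508, -2.4988, 2.2000)

after step 1 (δ=-0.37, a=1.6): (-15.094243, -12.927141, -2.360187, 2.520000)
after step 2 (δ=-0.38, a=-0.2): (-15.452044, -13.282097, -2.427288, 2.480000)
after step 3 (δ=-0.49, a=-2.0): (-15.826797, -13.607023, -2.515475, 2.080000)
after step 4 (δ=0.12, a=0.6): (-16.163885, -13.850801, -2.498754, 2.200000)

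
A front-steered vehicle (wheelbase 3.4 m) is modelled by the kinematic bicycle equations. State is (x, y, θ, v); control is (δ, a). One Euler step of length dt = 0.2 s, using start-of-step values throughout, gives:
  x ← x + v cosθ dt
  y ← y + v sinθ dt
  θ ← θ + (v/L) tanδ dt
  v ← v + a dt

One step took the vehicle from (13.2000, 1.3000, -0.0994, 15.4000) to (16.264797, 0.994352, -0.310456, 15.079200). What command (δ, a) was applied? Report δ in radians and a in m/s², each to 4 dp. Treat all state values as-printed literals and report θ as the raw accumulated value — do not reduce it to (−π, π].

δ = -0.2289, a = -1.6040

a = (v'−v)/dt = (-0.320800)/0.2 = -1.6040
Δθ = θ'−θ = -0.211056;  (v·dt/L) = 15.4000·0.2/3.4 = 0.905882
tan δ = Δθ·L/(v·dt) = -0.232984  →  δ = -0.2289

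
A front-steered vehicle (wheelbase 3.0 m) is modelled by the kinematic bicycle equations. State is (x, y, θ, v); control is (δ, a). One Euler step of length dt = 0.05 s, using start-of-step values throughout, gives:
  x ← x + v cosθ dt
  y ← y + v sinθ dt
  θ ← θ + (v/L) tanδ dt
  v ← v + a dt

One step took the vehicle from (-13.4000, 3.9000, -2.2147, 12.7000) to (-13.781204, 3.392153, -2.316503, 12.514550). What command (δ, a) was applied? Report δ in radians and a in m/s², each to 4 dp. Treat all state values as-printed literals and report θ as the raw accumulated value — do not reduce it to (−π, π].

a = (v'−v)/dt = (-0.185450)/0.05 = -3.7090
Δθ = θ'−θ = -0.101803;  (v·dt/L) = 12.7000·0.05/3.0 = 0.211667
tan δ = Δθ·L/(v·dt) = -0.480959  →  δ = -0.4483

δ = -0.4483, a = -3.7090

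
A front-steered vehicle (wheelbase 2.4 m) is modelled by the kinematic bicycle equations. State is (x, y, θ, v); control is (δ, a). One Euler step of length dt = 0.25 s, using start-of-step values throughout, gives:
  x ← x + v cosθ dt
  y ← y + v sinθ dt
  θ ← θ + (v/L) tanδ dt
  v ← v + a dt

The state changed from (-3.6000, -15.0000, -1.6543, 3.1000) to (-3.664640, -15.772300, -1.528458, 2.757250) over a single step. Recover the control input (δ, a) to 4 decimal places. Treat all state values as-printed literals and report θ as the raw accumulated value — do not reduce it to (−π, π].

δ = 0.3716, a = -1.3710

a = (v'−v)/dt = (-0.342750)/0.25 = -1.3710
Δθ = θ'−θ = 0.125842;  (v·dt/L) = 3.1000·0.25/2.4 = 0.322917
tan δ = Δθ·L/(v·dt) = 0.389704  →  δ = 0.3716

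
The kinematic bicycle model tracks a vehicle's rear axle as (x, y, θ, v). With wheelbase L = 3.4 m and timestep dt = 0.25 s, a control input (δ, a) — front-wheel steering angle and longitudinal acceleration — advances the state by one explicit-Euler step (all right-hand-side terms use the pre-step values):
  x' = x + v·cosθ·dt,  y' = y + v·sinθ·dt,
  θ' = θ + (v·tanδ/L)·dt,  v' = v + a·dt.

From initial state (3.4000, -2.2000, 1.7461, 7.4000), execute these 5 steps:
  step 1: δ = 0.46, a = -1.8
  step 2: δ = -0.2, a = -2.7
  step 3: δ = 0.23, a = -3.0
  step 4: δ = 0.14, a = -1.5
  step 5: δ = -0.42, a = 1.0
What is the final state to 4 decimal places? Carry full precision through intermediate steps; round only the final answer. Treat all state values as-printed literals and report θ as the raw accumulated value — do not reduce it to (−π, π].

after step 1 (δ=0.46, a=-1.8): (3.077347, -0.378354, 2.015682, 6.950000)
after step 2 (δ=-0.2, a=-2.7): (2.329605, 1.190017, 1.912092, 6.275000)
after step 3 (δ=0.23, a=-3.0): (1.804532, 2.668285, 2.020125, 5.525000)
after step 4 (δ=0.14, a=-1.5): (1.204571, 3.912431, 2.077374, 5.150000)
after step 5 (δ=-0.42, a=1.0): (0.579892, 5.038234, 1.908268, 5.400000)

(0.5799, 5.0382, 1.9083, 5.4000)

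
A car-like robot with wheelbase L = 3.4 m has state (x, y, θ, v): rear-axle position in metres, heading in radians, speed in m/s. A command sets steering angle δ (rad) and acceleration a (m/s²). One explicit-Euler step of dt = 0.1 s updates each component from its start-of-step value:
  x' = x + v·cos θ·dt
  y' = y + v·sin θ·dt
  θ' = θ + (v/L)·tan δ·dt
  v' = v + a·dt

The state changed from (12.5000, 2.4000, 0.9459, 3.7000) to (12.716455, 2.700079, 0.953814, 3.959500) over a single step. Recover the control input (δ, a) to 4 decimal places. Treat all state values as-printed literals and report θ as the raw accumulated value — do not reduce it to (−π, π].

a = (v'−v)/dt = (0.259500)/0.1 = 2.5950
Δθ = θ'−θ = 0.007914;  (v·dt/L) = 3.7000·0.1/3.4 = 0.108824
tan δ = Δθ·L/(v·dt) = 0.072723  →  δ = 0.0726

δ = 0.0726, a = 2.5950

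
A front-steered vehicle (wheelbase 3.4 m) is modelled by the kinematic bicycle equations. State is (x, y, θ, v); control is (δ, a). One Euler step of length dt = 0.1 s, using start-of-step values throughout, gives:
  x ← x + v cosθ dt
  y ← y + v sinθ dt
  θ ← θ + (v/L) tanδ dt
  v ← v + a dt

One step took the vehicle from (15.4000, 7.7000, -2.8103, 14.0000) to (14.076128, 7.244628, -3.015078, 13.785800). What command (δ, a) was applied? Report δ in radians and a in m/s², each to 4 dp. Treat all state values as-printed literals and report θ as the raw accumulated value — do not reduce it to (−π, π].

a = (v'−v)/dt = (-0.214200)/0.1 = -2.1420
Δθ = θ'−θ = -0.204778;  (v·dt/L) = 14.0000·0.1/3.4 = 0.411765
tan δ = Δθ·L/(v·dt) = -0.497318  →  δ = -0.4615

δ = -0.4615, a = -2.1420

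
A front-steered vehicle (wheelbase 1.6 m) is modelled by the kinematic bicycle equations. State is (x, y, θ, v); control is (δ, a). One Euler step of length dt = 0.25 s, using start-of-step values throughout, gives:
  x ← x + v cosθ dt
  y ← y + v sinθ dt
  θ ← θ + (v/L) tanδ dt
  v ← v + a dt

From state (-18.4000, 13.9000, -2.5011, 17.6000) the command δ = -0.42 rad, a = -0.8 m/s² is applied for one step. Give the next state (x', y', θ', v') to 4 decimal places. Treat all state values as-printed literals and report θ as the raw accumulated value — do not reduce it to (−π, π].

(-21.9279, 11.2706, -3.7292, 17.4000)

x' = -18.4000 + 17.6000·cos(-2.5011)·0.25 = -21.9279
y' = 13.9000 + 17.6000·sin(-2.5011)·0.25 = 11.2706
θ' = -2.5011 + (17.6000/1.6)·tan(-0.42)·0.25 = -3.7292
v' = 17.6000 − 0.8000·0.25 = 17.4000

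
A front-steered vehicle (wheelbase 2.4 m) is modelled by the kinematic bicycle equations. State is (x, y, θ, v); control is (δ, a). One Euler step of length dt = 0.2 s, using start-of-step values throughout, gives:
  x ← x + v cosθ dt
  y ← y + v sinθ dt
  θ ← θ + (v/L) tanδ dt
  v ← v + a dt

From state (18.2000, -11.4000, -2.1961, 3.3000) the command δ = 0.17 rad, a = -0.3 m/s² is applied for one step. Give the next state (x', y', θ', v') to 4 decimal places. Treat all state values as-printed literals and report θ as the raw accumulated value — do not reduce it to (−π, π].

(17.8137, -11.9351, -2.1489, 3.2400)

x' = 18.2000 + 3.3000·cos(-2.1961)·0.2 = 17.8137
y' = -11.4000 + 3.3000·sin(-2.1961)·0.2 = -11.9351
θ' = -2.1961 + (3.3000/2.4)·tan(0.17)·0.2 = -2.1489
v' = 3.3000 − 0.3000·0.2 = 3.2400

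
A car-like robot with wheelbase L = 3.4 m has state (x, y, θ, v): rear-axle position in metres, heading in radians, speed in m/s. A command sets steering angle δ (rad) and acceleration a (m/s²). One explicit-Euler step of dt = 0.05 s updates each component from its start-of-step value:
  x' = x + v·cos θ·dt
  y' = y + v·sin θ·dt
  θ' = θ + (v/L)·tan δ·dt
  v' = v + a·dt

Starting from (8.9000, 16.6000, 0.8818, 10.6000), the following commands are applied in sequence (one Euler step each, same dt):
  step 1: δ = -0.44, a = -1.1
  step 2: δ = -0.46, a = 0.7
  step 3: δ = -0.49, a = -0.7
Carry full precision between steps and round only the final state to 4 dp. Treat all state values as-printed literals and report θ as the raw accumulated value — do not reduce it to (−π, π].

after step 1 (δ=-0.44, a=-1.1): (9.236954, 17.009099, 0.808414, 10.545000)
after step 2 (δ=-0.46, a=0.7): (9.601098, 17.390402, 0.731583, 10.580000)
after step 3 (δ=-0.49, a=-0.7): (9.994736, 17.743799, 0.648594, 10.545000)

(9.9947, 17.7438, 0.6486, 10.5450)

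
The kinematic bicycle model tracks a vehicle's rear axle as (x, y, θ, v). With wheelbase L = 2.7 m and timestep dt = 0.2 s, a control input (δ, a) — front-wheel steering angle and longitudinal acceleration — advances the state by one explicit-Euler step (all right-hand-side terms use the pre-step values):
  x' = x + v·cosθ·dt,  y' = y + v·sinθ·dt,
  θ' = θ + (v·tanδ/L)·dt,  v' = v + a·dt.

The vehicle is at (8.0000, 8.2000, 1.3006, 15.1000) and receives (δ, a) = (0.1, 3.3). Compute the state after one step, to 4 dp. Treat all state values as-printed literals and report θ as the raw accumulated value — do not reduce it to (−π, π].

x' = 8.0000 + 15.1000·cos(1.3006)·0.2 = 8.8061
y' = 8.2000 + 15.1000·sin(1.3006)·0.2 = 11.1104
θ' = 1.3006 + (15.1000/2.7)·tan(0.1)·0.2 = 1.4128
v' = 15.1000 + 3.3000·0.2 = 15.7600

(8.8061, 11.1104, 1.4128, 15.7600)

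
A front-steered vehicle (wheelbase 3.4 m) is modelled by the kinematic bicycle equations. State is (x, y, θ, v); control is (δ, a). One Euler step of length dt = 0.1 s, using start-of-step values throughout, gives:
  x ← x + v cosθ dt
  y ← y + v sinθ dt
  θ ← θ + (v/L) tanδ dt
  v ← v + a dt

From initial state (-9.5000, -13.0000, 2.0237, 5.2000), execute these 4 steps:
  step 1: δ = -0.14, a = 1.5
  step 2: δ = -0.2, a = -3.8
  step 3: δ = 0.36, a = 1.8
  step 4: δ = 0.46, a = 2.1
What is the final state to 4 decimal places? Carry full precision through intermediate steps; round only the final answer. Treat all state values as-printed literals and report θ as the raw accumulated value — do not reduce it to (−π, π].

after step 1 (δ=-0.14, a=1.5): (-9.727541, -12.532426, 2.002147, 5.350000)
after step 2 (δ=-0.2, a=-3.8): (-9.951223, -12.046431, 1.970250, 4.970000)
after step 3 (δ=0.36, a=1.8): (-10.144514, -11.588558, 2.025271, 5.150000)
after step 4 (δ=0.46, a=2.1): (-10.370594, -11.125835, 2.100317, 5.360000)

(-10.3706, -11.1258, 2.1003, 5.3600)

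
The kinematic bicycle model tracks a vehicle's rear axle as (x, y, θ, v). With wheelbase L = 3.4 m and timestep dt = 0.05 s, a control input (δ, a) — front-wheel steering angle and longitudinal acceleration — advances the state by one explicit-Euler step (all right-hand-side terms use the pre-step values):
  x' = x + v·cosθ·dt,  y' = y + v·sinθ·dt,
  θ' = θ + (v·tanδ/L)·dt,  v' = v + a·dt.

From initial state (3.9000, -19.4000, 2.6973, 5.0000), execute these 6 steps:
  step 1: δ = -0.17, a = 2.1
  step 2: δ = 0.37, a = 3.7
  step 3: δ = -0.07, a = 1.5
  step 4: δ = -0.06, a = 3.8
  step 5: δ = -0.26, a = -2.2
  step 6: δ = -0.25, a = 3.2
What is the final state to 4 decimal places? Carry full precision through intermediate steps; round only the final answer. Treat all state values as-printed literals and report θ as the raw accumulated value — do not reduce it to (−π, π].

after step 1 (δ=-0.17, a=2.1): (3.674271, -19.292545, 2.684678, 5.105000)
after step 2 (δ=0.37, a=3.7): (3.445205, -19.179934, 2.713796, 5.290000)
after step 3 (δ=-0.07, a=1.5): (3.204541, -19.070201, 2.708342, 5.365000)
after step 4 (δ=-0.06, a=3.8): (2.961076, -18.957584, 2.703602, 5.555000)
after step 5 (δ=-0.26, a=-2.2): (2.709544, -18.839784, 2.681871, 5.445000)
after step 6 (δ=-0.25, a=3.2): (2.465560, -18.718987, 2.661425, 5.605000)

(2.4656, -18.7190, 2.6614, 5.6050)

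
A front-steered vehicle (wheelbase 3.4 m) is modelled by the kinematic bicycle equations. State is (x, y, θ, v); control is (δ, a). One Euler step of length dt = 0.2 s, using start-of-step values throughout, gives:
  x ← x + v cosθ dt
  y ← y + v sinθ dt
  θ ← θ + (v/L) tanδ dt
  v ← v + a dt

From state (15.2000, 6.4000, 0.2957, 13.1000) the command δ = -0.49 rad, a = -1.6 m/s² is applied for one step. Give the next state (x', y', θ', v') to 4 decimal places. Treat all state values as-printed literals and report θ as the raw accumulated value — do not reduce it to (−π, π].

x' = 15.2000 + 13.1000·cos(0.2957)·0.2 = 17.7063
y' = 6.4000 + 13.1000·sin(0.2957)·0.2 = 7.1635
θ' = 0.2957 + (13.1000/3.4)·tan(-0.49)·0.2 = -0.1153
v' = 13.1000 − 1.6000·0.2 = 12.7800

(17.7063, 7.1635, -0.1153, 12.7800)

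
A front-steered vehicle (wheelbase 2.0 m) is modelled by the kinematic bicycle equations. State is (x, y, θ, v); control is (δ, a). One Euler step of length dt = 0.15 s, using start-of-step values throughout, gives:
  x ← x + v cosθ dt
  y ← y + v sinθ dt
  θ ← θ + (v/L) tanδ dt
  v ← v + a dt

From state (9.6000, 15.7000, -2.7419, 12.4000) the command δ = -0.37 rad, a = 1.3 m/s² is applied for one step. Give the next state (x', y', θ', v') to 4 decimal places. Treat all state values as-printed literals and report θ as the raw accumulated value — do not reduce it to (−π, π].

(7.8866, 14.9762, -3.1026, 12.5950)

x' = 9.6000 + 12.4000·cos(-2.7419)·0.15 = 7.8866
y' = 15.7000 + 12.4000·sin(-2.7419)·0.15 = 14.9762
θ' = -2.7419 + (12.4000/2.0)·tan(-0.37)·0.15 = -3.1026
v' = 12.4000 + 1.3000·0.15 = 12.5950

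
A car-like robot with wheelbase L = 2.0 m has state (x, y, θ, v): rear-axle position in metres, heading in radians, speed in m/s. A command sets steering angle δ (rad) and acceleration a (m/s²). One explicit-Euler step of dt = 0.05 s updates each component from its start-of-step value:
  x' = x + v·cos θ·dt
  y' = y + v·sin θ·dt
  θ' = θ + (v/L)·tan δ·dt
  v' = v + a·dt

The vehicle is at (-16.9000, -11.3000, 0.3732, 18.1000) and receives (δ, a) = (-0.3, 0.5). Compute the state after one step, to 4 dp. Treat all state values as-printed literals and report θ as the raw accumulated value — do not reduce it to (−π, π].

(-16.0573, -10.9700, 0.2332, 18.1250)

x' = -16.9000 + 18.1000·cos(0.3732)·0.05 = -16.0573
y' = -11.3000 + 18.1000·sin(0.3732)·0.05 = -10.9700
θ' = 0.3732 + (18.1000/2.0)·tan(-0.3)·0.05 = 0.2332
v' = 18.1000 + 0.5000·0.05 = 18.1250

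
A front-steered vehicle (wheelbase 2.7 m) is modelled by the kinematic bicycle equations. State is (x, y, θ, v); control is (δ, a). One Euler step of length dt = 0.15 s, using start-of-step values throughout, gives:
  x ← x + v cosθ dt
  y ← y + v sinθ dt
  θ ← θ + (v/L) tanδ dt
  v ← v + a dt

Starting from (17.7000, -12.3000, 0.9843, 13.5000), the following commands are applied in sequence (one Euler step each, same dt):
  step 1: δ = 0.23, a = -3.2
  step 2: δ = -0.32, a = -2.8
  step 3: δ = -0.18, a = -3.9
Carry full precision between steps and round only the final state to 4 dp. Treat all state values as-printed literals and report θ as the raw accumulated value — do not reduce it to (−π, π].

(20.7455, -7.3190, 0.7928, 12.0150)

after step 1 (δ=0.23, a=-3.2): (18.820729, -10.613408, 1.159908, 13.020000)
after step 2 (δ=-0.32, a=-2.8): (19.600804, -8.822964, 0.920203, 12.600000)
after step 3 (δ=-0.18, a=-3.9): (20.745500, -7.319045, 0.792824, 12.015000)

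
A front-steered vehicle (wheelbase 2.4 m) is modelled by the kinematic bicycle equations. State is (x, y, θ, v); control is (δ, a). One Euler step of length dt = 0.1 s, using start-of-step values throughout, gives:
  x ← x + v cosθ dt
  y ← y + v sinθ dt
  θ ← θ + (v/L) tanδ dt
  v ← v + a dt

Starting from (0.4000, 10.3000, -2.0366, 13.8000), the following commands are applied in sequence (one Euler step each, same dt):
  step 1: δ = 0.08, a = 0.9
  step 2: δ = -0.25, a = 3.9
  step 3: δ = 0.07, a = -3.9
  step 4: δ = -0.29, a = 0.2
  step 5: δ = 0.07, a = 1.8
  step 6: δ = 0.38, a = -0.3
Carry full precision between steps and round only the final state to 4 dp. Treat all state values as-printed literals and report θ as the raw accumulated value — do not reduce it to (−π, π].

after step 1 (δ=0.08, a=0.9): (-0.219815, 9.067024, -1.990502, 13.890000)
after step 2 (δ=-0.25, a=3.9): (-0.785820, 7.798577, -2.138281, 14.280000)
after step 3 (δ=0.07, a=-3.9): (-1.553388, 6.594407, -2.096563, 13.890000)
after step 4 (δ=-0.29, a=0.2): (-2.250494, 5.393006, -2.269269, 13.910000)
after step 5 (δ=0.07, a=1.8): (-3.144974, 4.327743, -2.228632, 14.090000)
after step 6 (δ=0.38, a=-0.3): (-4.006445, 3.212777, -1.994143, 14.060000)

(-4.0064, 3.2128, -1.9941, 14.0600)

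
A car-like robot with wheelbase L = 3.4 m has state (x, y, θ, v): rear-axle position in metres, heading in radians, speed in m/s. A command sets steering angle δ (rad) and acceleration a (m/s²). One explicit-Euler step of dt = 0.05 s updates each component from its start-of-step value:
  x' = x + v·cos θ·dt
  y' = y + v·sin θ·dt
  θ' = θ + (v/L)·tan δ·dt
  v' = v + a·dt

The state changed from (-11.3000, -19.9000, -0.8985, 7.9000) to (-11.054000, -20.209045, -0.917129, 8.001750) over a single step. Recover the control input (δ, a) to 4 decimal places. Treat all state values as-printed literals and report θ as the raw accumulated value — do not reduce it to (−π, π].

a = (v'−v)/dt = (0.101750)/0.05 = 2.0350
Δθ = θ'−θ = -0.018629;  (v·dt/L) = 7.9000·0.05/3.4 = 0.116176
tan δ = Δθ·L/(v·dt) = -0.160351  →  δ = -0.1590

δ = -0.1590, a = 2.0350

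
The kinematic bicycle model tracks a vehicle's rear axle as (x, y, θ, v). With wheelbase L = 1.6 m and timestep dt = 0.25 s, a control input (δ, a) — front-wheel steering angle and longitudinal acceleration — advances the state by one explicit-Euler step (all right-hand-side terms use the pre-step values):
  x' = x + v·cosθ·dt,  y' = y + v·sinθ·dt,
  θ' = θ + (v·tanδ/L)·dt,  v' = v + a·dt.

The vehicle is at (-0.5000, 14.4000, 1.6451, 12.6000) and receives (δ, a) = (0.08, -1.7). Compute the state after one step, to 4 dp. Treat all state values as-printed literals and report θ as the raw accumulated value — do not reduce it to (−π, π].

x' = -0.5000 + 12.6000·cos(1.6451)·0.25 = -0.7338
y' = 14.4000 + 12.6000·sin(1.6451)·0.25 = 17.5413
θ' = 1.6451 + (12.6000/1.6)·tan(0.08)·0.25 = 1.8029
v' = 12.6000 − 1.7000·0.25 = 12.1750

(-0.7338, 17.5413, 1.8029, 12.1750)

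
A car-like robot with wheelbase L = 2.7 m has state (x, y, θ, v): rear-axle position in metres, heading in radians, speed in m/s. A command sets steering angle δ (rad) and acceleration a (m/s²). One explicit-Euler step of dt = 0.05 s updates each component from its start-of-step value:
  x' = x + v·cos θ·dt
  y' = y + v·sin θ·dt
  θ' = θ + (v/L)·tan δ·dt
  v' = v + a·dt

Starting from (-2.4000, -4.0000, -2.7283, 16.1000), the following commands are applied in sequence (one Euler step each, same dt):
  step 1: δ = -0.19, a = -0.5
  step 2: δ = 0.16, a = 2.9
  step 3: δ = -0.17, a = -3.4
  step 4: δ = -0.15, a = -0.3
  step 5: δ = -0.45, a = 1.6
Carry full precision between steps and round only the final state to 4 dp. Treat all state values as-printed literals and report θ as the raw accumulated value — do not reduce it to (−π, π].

(-6.1536, -5.4419, -2.9775, 16.1150)

after step 1 (δ=-0.19, a=-0.5): (-3.137222, -4.323310, -2.785640, 16.075000)
after step 2 (δ=0.16, a=2.9): (-3.890589, -4.603403, -2.737600, 16.220000)
after step 3 (δ=-0.17, a=-3.4): (-4.636302, -4.922202, -2.789160, 16.050000)
after step 4 (δ=-0.15, a=-0.3): (-5.389477, -5.199210, -2.834081, 16.035000)
after step 5 (δ=-0.45, a=1.6): (-6.153617, -5.441890, -2.977521, 16.115000)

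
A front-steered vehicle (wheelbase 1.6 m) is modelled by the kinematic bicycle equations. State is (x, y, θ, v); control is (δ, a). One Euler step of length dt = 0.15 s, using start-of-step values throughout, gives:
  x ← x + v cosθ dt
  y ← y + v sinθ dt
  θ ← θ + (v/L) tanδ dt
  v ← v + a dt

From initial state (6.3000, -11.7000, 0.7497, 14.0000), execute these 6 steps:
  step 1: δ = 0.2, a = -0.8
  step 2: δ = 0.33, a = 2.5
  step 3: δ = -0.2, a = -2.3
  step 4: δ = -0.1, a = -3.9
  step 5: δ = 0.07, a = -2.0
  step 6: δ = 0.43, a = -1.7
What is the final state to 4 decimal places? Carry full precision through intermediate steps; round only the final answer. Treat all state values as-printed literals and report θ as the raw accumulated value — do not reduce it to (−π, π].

after step 1 (δ=0.2, a=-0.8): (7.836976, -10.269020, 1.015757, 13.880000)
after step 2 (δ=0.33, a=2.5): (8.934142, -8.499570, 1.461467, 14.255000)
after step 3 (δ=-0.2, a=-2.3): (9.167449, -6.374086, 1.190564, 13.910000)
after step 4 (δ=-0.1, a=-3.9): (9.941824, -4.436607, 1.059722, 13.325000)
after step 5 (δ=0.07, a=-2.0): (10.919442, -2.693259, 1.147310, 13.025000)
after step 6 (δ=0.43, a=-1.7): (11.722318, -0.912099, 1.707329, 12.770000)

(11.7223, -0.9121, 1.7073, 12.7700)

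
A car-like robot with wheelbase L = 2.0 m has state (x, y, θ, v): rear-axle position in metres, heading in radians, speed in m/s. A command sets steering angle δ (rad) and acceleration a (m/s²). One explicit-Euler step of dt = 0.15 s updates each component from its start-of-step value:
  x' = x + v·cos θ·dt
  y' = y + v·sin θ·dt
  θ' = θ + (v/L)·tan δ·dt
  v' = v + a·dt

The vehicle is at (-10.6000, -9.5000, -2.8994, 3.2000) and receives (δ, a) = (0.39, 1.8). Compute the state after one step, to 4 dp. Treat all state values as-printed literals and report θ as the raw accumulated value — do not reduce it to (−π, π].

x' = -10.6000 + 3.2000·cos(-2.8994)·0.15 = -11.0660
y' = -9.5000 + 3.2000·sin(-2.8994)·0.15 = -9.6151
θ' = -2.8994 + (3.2000/2.0)·tan(0.39)·0.15 = -2.8007
v' = 3.2000 + 1.8000·0.15 = 3.4700

(-11.0660, -9.6151, -2.8007, 3.4700)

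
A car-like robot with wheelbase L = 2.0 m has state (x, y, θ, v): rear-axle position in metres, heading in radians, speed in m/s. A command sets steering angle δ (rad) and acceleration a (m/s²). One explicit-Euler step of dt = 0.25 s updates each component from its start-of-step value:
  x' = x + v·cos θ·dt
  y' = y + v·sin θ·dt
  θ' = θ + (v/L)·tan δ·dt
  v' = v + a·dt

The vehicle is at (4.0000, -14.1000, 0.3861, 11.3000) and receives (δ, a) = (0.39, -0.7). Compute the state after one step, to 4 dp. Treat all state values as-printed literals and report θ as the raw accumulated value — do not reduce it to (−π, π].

(6.6170, -13.0362, 0.9667, 11.1250)

x' = 4.0000 + 11.3000·cos(0.3861)·0.25 = 6.6170
y' = -14.1000 + 11.3000·sin(0.3861)·0.25 = -13.0362
θ' = 0.3861 + (11.3000/2.0)·tan(0.39)·0.25 = 0.9667
v' = 11.3000 − 0.7000·0.25 = 11.1250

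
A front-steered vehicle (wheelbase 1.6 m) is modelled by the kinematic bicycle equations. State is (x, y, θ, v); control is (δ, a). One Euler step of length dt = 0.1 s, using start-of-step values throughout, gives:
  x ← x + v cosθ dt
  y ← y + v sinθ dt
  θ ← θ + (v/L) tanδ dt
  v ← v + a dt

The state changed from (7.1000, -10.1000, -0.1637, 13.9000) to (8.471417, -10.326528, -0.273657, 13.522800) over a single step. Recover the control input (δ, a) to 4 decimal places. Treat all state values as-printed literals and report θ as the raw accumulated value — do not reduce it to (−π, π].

a = (v'−v)/dt = (-0.377200)/0.1 = -3.7720
Δθ = θ'−θ = -0.109957;  (v·dt/L) = 13.9000·0.1/1.6 = 0.868750
tan δ = Δθ·L/(v·dt) = -0.126569  →  δ = -0.1259

δ = -0.1259, a = -3.7720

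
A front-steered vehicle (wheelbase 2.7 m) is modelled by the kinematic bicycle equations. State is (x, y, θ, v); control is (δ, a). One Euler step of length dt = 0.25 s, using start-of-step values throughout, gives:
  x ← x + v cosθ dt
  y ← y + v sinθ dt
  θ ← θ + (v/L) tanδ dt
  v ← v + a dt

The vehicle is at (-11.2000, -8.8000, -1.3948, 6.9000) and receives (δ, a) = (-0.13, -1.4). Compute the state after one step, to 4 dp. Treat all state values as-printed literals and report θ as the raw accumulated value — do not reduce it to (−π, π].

(-10.8980, -10.4984, -1.4783, 6.5500)

x' = -11.2000 + 6.9000·cos(-1.3948)·0.25 = -10.8980
y' = -8.8000 + 6.9000·sin(-1.3948)·0.25 = -10.4984
θ' = -1.3948 + (6.9000/2.7)·tan(-0.13)·0.25 = -1.4783
v' = 6.9000 − 1.4000·0.25 = 6.5500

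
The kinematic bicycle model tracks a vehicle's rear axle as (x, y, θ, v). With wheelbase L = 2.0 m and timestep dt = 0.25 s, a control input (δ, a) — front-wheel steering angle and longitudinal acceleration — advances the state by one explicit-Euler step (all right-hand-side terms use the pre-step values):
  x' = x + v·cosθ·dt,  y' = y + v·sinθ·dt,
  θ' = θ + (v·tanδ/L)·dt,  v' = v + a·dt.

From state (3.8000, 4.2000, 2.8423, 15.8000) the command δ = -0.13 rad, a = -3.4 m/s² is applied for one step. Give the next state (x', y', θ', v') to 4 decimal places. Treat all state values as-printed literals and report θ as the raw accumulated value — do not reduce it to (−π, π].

(0.0256, 5.3646, 2.5841, 14.9500)

x' = 3.8000 + 15.8000·cos(2.8423)·0.25 = 0.0256
y' = 4.2000 + 15.8000·sin(2.8423)·0.25 = 5.3646
θ' = 2.8423 + (15.8000/2.0)·tan(-0.13)·0.25 = 2.5841
v' = 15.8000 − 3.4000·0.25 = 14.9500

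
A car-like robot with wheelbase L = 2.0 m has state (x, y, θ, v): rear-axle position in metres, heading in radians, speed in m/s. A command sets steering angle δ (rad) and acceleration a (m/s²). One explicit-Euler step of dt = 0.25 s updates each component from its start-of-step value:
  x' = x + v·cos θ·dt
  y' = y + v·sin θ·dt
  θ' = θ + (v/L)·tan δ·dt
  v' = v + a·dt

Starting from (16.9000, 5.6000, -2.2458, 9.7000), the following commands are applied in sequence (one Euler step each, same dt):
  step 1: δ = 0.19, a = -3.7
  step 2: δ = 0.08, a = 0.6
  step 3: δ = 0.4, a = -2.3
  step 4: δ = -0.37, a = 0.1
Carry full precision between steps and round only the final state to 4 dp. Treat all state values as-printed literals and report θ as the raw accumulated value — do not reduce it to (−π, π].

after step 1 (δ=0.19, a=-3.7): (15.384617, 3.706791, -2.012612, 8.775000)
after step 2 (δ=0.08, a=0.6): (14.446610, 1.723692, -1.924675, 8.925000)
after step 3 (δ=0.4, a=-2.3): (13.673396, -0.369300, -1.452996, 8.350000)
after step 4 (δ=-0.37, a=0.1): (13.918736, -2.442333, -1.857828, 8.375000)

(13.9187, -2.4423, -1.8578, 8.3750)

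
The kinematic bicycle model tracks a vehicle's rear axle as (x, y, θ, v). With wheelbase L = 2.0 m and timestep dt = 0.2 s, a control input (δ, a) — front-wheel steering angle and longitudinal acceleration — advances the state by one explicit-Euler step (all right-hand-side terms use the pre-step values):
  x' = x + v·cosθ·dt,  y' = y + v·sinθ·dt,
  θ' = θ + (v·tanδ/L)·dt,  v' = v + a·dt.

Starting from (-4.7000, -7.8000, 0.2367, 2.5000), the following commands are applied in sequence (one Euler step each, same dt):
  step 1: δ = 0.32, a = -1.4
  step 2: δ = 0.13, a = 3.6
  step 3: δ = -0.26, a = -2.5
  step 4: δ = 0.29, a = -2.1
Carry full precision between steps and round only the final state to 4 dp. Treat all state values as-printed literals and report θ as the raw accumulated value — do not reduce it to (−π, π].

after step 1 (δ=0.32, a=-1.4): (-4.213941, -7.682752, 0.319547, 2.220000)
after step 2 (δ=0.13, a=3.6): (-3.792418, -7.543275, 0.348571, 2.940000)
after step 3 (δ=-0.26, a=-2.5): (-3.239779, -7.342441, 0.270361, 2.440000)
after step 4 (δ=0.29, a=-2.1): (-2.769506, -7.212106, 0.343173, 2.020000)

(-2.7695, -7.2121, 0.3432, 2.0200)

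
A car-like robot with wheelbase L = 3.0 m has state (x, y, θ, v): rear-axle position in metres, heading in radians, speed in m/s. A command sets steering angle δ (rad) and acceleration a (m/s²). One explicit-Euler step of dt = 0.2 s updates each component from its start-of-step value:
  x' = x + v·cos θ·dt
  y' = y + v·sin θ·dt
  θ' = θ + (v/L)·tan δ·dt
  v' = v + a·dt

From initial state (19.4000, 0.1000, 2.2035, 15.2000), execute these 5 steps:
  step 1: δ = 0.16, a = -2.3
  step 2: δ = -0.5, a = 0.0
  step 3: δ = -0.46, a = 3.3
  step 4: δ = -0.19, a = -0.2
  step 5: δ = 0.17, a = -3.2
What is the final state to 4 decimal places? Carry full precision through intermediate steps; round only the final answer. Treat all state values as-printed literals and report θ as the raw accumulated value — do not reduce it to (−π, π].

(16.7001, 13.2623, 1.3217, 14.7200)

after step 1 (δ=0.16, a=-2.3): (17.602365, 2.551552, 2.367031, 14.740000)
after step 2 (δ=-0.5, a=0.0): (15.495348, 4.613392, 1.830198, 14.740000)
after step 3 (δ=-0.46, a=3.3): (14.739179, 7.462762, 1.343337, 15.400000)
after step 4 (δ=-0.19, a=-0.2): (15.433728, 10.463429, 1.145889, 15.360000)
after step 5 (δ=0.17, a=-3.2): (16.700120, 13.262257, 1.321665, 14.720000)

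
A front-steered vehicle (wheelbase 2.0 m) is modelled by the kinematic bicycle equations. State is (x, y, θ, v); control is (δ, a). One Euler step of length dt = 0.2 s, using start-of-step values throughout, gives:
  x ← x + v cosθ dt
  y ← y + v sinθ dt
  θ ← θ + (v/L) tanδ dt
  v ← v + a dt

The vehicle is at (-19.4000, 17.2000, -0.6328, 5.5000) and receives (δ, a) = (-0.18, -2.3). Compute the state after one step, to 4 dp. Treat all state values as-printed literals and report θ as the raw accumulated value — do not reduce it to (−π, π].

x' = -19.4000 + 5.5000·cos(-0.6328)·0.2 = -18.5130
y' = 17.2000 + 5.5000·sin(-0.6328)·0.2 = 16.5495
θ' = -0.6328 + (5.5000/2.0)·tan(-0.18)·0.2 = -0.7329
v' = 5.5000 − 2.3000·0.2 = 5.0400

(-18.5130, 16.5495, -0.7329, 5.0400)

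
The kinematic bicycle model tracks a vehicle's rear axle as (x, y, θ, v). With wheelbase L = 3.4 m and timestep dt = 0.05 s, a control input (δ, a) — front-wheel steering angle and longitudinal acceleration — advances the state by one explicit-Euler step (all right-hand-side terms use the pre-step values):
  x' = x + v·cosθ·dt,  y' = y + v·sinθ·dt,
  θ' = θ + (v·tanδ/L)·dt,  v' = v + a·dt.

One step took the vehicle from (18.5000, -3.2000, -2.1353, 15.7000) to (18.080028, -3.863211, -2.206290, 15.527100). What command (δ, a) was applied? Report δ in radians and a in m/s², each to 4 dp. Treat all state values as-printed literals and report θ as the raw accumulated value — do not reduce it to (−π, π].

a = (v'−v)/dt = (-0.172900)/0.05 = -3.4580
Δθ = θ'−θ = -0.070990;  (v·dt/L) = 15.7000·0.05/3.4 = 0.230882
tan δ = Δθ·L/(v·dt) = -0.307473  →  δ = -0.2983

δ = -0.2983, a = -3.4580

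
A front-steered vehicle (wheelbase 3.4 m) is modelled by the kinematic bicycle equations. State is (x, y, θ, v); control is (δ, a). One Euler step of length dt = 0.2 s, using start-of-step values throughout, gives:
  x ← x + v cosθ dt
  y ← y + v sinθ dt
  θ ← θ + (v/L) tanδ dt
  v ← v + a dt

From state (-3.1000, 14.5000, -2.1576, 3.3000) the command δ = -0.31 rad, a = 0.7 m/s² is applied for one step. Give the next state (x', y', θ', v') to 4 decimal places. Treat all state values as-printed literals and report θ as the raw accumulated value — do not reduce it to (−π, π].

(-3.4654, 13.9504, -2.2198, 3.4400)

x' = -3.1000 + 3.3000·cos(-2.1576)·0.2 = -3.4654
y' = 14.5000 + 3.3000·sin(-2.1576)·0.2 = 13.9504
θ' = -2.1576 + (3.3000/3.4)·tan(-0.31)·0.2 = -2.2198
v' = 3.3000 + 0.7000·0.2 = 3.4400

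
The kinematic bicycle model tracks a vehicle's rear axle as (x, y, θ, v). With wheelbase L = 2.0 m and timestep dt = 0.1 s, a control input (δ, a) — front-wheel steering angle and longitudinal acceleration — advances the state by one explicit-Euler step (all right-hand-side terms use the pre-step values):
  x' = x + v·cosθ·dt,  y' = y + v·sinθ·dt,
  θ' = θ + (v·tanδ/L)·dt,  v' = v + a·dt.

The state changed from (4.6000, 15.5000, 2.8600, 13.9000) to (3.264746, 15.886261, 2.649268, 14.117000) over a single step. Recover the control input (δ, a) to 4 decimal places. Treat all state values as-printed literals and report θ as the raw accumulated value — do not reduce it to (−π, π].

a = (v'−v)/dt = (0.217000)/0.1 = 2.1700
Δθ = θ'−θ = -0.210732;  (v·dt/L) = 13.9000·0.1/2.0 = 0.695000
tan δ = Δθ·L/(v·dt) = -0.303212  →  δ = -0.2944

δ = -0.2944, a = 2.1700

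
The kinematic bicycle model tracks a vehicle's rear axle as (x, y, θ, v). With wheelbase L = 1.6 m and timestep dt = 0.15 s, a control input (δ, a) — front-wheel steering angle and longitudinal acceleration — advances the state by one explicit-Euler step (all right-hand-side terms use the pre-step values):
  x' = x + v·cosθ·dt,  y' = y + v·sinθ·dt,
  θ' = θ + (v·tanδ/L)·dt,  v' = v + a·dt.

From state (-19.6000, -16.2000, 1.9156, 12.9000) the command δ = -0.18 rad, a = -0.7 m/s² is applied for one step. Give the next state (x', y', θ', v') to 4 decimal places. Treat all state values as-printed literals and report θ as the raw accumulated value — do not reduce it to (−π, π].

x' = -19.6000 + 12.9000·cos(1.9156)·0.15 = -20.2541
y' = -16.2000 + 12.9000·sin(1.9156)·0.15 = -14.3789
θ' = 1.9156 + (12.9000/1.6)·tan(-0.18)·0.15 = 1.6955
v' = 12.9000 − 0.7000·0.15 = 12.7950

(-20.2541, -14.3789, 1.6955, 12.7950)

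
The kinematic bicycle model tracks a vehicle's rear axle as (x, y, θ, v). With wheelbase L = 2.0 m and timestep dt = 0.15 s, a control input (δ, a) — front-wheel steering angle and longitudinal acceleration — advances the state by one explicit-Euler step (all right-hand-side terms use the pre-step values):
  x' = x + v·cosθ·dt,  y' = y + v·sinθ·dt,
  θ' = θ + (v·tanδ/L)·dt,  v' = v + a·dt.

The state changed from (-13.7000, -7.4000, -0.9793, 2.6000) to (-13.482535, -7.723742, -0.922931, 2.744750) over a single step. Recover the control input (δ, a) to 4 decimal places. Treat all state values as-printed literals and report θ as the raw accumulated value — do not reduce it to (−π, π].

a = (v'−v)/dt = (0.144750)/0.15 = 0.9650
Δθ = θ'−θ = 0.056369;  (v·dt/L) = 2.6000·0.15/2.0 = 0.195000
tan δ = Δθ·L/(v·dt) = 0.289072  →  δ = 0.2814

δ = 0.2814, a = 0.9650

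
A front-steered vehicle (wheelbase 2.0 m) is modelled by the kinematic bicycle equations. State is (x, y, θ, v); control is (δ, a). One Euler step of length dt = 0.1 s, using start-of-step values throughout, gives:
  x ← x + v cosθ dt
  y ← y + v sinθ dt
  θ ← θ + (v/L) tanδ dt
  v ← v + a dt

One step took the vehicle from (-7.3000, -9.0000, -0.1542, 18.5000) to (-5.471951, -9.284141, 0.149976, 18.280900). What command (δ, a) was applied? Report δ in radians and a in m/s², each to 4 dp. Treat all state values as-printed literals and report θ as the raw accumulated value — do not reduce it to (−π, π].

a = (v'−v)/dt = (-0.219100)/0.1 = -2.1910
Δθ = θ'−θ = 0.304176;  (v·dt/L) = 18.5000·0.1/2.0 = 0.925000
tan δ = Δθ·L/(v·dt) = 0.328839  →  δ = 0.3177

δ = 0.3177, a = -2.1910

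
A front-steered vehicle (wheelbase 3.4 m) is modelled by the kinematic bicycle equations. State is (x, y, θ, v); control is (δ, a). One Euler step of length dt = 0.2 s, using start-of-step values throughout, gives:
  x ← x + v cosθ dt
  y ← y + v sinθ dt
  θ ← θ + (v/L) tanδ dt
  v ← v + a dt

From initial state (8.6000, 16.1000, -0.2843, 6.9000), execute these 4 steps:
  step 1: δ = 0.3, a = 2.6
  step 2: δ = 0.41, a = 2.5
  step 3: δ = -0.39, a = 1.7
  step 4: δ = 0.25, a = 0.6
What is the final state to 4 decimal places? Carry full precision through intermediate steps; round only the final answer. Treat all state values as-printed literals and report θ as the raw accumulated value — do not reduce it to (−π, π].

after step 1 (δ=0.3, a=2.6): (9.924604, 15.712930, -0.158746, 7.420000)
after step 2 (δ=0.41, a=2.5): (11.389945, 15.478339, 0.030958, 7.920000)
after step 3 (δ=-0.39, a=1.7): (12.973186, 15.527369, -0.160545, 8.260000)
after step 4 (δ=0.25, a=0.6): (14.603942, 15.263286, -0.036479, 8.380000)

(14.6039, 15.2633, -0.0365, 8.3800)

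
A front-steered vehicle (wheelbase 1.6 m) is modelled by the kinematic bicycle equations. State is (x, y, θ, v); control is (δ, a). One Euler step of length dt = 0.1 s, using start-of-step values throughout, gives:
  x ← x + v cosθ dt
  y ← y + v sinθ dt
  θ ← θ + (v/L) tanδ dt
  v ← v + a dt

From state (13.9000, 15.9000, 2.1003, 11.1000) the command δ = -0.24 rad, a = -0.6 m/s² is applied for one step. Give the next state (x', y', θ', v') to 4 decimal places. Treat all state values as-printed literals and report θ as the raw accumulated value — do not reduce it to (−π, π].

(13.3393, 16.8580, 1.9305, 11.0400)

x' = 13.9000 + 11.1000·cos(2.1003)·0.1 = 13.3393
y' = 15.9000 + 11.1000·sin(2.1003)·0.1 = 16.8580
θ' = 2.1003 + (11.1000/1.6)·tan(-0.24)·0.1 = 1.9305
v' = 11.1000 − 0.6000·0.1 = 11.0400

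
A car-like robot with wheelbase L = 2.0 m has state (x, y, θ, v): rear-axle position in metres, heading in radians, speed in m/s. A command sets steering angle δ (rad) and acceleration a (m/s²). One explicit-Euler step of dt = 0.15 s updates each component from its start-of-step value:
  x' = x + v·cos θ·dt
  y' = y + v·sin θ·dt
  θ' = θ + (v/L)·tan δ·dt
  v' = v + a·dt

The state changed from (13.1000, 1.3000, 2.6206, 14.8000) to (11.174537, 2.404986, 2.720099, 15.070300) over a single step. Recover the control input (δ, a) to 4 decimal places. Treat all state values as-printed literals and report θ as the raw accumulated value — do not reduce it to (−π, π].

a = (v'−v)/dt = (0.270300)/0.15 = 1.8020
Δθ = θ'−θ = 0.099499;  (v·dt/L) = 14.8000·0.15/2.0 = 1.110000
tan δ = Δθ·L/(v·dt) = 0.089639  →  δ = 0.0894

δ = 0.0894, a = 1.8020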